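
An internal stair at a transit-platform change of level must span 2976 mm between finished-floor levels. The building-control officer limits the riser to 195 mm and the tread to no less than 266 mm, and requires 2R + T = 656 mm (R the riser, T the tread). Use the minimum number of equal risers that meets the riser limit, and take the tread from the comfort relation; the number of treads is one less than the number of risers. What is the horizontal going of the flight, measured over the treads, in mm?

⌈2976/195⌉ = 16 risers.
R = 2976 ÷ 16 = 186 mm.
From 2R + T = 656: T = 656 − 372 = 284 mm.
Going = (16 − 1) × 284 = 4260 mm.

4260 mm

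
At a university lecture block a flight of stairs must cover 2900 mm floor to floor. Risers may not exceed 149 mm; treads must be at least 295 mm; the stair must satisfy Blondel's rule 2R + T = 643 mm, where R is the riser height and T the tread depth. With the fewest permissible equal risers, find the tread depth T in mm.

353 mm

2900 / 149 = 19.46, so 20 risers are needed.
Each riser is 2900/20 = 145 mm (≤ 149 mm).
T = 643 − 2·145 = 353 mm, which satisfies the 295 mm minimum.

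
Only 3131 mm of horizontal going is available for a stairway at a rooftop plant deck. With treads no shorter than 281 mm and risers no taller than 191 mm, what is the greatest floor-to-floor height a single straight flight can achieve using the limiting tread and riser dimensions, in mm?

Treads that fit: ⌊3131 / 281⌋ = 11.
Risers = treads + 1 = 12.
Maximum height = 12 × 191 = 2292 mm.

2292 mm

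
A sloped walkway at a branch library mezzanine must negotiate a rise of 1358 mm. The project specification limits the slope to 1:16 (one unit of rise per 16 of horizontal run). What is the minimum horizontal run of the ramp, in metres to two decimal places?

21.73 m

Run = rise × 16 = 1358 × 16 = 21728 mm.
21728 mm = 21.73 m.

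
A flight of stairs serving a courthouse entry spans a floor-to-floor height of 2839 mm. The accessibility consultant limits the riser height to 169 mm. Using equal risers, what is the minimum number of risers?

17 risers

2839 / 169 = 16.80, so 17 risers are needed.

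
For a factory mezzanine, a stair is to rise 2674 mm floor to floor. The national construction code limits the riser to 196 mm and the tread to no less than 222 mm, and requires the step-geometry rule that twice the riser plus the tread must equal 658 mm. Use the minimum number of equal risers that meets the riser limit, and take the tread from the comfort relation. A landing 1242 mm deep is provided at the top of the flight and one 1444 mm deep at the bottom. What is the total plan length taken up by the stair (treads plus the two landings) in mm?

⌈2674/196⌉ = 14 risers.
R = 2674 ÷ 14 = 191 mm.
T = 658 − 2·191 = 276 mm, which satisfies the 222 mm minimum.
14 risers give 13 treads; going = 13 × 276 = 3588 mm.
Add landings: 3588 + 1242 + 1444 = 6274 mm.

6274 mm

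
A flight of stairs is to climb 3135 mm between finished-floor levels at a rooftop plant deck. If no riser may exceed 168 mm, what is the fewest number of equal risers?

19 risers

3135 / 168 = 18.661 → round up to 19 risers.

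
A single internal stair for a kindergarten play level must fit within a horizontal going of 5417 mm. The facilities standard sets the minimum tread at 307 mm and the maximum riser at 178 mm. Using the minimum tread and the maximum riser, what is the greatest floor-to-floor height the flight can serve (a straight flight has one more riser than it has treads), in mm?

3204 mm

5417 / 307 = 17.64, so 17 treads fit.
Risers = treads + 1 = 18.
Maximum height = 18 × 178 = 3204 mm.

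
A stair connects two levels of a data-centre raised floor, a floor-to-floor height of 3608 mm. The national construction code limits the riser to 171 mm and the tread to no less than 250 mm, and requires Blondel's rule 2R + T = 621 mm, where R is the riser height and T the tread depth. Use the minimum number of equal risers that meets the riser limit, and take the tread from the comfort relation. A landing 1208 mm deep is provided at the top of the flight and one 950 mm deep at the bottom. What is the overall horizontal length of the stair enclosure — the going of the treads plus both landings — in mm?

At most 171 each: 3608/171 = 21.10, giving 22 risers.
Riser R = 3608 / 22 = 164 mm, within the 171 mm limit.
T = 621 − 2·164 = 293 mm, which satisfies the 250 mm minimum.
Going = (22 − 1) × 293 = 6153 mm.
Enclosure = 6153 + 1208 + 950 = 8311 mm.

8311 mm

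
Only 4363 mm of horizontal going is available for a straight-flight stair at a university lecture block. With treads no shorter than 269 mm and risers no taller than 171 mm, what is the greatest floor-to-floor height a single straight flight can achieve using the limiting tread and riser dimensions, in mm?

2907 mm

Treads that fit: ⌊4363 / 269⌋ = 16.
Risers = treads + 1 = 17.
Maximum height = 17 × 171 = 2907 mm.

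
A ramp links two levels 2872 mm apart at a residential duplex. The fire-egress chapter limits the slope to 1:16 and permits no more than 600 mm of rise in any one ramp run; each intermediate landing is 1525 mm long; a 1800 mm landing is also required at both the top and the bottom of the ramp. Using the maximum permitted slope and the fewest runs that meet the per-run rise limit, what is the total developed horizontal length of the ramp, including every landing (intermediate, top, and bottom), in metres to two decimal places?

⌈2872/600⌉ = 5 ramp runs. That means 4 intermediate landings.
Horizontal run for 2872 mm of rise at 1:16 is 2872 × 16 = 45952 mm.
Intermediate landings: 4 × 1525 = 6100 mm.
Top and bottom landings: 2 × 1800 = 3600 mm.
Total = 45952 + 6100 + 3600 = 55652 mm.
= 55.65 m.

55.65 m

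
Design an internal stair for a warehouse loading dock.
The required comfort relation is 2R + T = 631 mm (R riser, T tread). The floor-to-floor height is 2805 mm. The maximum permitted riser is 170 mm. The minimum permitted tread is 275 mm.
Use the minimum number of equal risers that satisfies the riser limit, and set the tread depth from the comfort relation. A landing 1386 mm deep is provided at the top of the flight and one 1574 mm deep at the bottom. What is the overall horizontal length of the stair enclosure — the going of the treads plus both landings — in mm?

At most 170 each: 2805/170 = 16.50, giving 17 risers.
Each riser is 2805/17 = 165 mm (≤ 170 mm).
From 2R + T = 631: T = 631 − 330 = 301 mm.
Going = (17 − 1) × 301 = 4816 mm.
Enclosure = 4816 + 1386 + 1574 = 7776 mm.

7776 mm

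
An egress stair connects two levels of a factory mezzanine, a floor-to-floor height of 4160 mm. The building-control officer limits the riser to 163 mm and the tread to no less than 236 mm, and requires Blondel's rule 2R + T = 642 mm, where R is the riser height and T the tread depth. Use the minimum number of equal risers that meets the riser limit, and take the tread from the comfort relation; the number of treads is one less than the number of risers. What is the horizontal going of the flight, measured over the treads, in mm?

8050 mm

⌈4160/163⌉ = 26 risers.
R = 4160 ÷ 26 = 160 mm.
Tread T = 642 − 2 × 160 = 322 mm (≥ 236 mm).
Going = (26 − 1) × 322 = 8050 mm.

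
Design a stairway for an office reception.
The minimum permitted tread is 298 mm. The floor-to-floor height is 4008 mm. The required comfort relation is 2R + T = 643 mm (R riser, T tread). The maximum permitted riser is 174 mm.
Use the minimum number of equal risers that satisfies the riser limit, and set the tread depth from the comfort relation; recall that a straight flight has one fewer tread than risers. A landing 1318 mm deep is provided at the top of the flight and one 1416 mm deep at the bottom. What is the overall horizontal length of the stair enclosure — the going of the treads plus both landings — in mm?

9841 mm

4008 / 174 = 23.03, so 24 risers are needed.
R = 4008 ÷ 24 = 167 mm.
Tread T = 643 − 2 × 167 = 309 mm (≥ 298 mm).
Going = (24 − 1) × 309 = 7107 mm.
Enclosure = 7107 + 1318 + 1416 = 9841 mm.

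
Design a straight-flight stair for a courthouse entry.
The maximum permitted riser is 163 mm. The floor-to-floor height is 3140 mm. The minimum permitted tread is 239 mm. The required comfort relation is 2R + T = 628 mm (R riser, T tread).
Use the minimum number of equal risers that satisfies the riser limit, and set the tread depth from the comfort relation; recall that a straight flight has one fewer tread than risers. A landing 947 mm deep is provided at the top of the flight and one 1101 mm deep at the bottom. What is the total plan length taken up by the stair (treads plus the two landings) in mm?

3140 / 163 = 19.26, so 20 risers are needed.
R = 3140 ÷ 20 = 157 mm.
T = 628 − 2·157 = 314 mm, which satisfies the 239 mm minimum.
Treads = 20 − 1 = 19; going = 19 × 314 = 5966 mm.
Enclosure = 5966 + 947 + 1101 = 8014 mm.

8014 mm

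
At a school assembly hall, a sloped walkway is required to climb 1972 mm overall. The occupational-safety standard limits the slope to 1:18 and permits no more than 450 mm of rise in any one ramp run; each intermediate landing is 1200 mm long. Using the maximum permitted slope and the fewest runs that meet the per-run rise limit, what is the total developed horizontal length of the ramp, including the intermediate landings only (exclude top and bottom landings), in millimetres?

40296 mm

At most 450 each: 1972/450 = 4.38, giving 5 ramp runs. That means 4 intermediate landings.
Horizontal run for 1972 mm of rise at 1:18 is 1972 × 18 = 35496 mm.
Intermediate landings: 4 × 1200 = 4800 mm.
Developed length = 35496 + 4800 = 40296 mm.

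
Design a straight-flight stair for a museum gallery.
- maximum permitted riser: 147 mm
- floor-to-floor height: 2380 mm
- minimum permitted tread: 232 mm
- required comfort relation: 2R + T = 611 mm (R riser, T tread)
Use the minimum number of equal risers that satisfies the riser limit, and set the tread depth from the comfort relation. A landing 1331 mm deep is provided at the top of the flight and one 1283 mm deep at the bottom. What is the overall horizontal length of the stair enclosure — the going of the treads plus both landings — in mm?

7910 mm

2380 / 147 = 16.190 → round up to 17 risers.
Each riser is 2380/17 = 140 mm (≤ 147 mm).
T = 611 − 2·140 = 331 mm, which satisfies the 232 mm minimum.
17 risers give 16 treads; going = 16 × 331 = 5296 mm.
Add landings: 5296 + 1331 + 1283 = 7910 mm.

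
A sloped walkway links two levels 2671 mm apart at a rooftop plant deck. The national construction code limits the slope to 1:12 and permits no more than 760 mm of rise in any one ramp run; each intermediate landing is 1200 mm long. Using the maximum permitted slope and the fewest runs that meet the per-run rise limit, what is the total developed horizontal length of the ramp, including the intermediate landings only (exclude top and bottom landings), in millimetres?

2671 / 760 = 3.514 → round up to 4 ramp runs. That means 3 intermediate landings.
Ramp run (horizontal) at 1:12: 2671 × 12 = 32052 mm.
Intermediate landings: 3 × 1200 = 3600 mm.
Total developed length = 32052 + 3600 = 35652 mm.

35652 mm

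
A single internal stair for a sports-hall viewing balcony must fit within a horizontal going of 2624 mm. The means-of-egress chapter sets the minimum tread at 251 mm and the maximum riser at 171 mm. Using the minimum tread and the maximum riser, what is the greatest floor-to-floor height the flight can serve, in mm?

2624 / 251 = 10.45, so 10 treads fit.
Risers = treads + 1 = 11.
Maximum height = 11 × 171 = 1881 mm.

1881 mm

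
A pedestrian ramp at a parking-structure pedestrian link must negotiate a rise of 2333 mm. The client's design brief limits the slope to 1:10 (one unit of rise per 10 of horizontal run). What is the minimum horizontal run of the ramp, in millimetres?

23330 mm

At 1:10 the run is 10 × 2333 = 23330 mm.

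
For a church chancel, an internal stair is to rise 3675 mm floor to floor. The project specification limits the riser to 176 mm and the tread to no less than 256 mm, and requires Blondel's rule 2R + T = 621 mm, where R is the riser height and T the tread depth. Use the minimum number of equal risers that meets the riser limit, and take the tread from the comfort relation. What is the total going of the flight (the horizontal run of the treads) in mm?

3675 / 176 = 20.88, so 21 risers are needed.
R = 3675 ÷ 21 = 175 mm.
From 2R + T = 621: T = 621 − 350 = 271 mm.
Treads = 21 − 1 = 20; going = 20 × 271 = 5420 mm.

5420 mm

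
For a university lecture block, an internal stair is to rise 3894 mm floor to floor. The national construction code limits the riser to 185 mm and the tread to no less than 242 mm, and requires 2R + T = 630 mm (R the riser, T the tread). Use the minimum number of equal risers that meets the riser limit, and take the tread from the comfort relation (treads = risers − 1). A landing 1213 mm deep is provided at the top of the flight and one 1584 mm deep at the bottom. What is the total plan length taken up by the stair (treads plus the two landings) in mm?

8593 mm

3894 / 185 = 21.05, so 22 risers are needed.
Each riser is 3894/22 = 177 mm (≤ 185 mm).
T = 630 − 2·177 = 276 mm, which satisfies the 242 mm minimum.
Treads = 22 − 1 = 21; going = 21 × 276 = 5796 mm.
Enclosure = 5796 + 1213 + 1584 = 8593 mm.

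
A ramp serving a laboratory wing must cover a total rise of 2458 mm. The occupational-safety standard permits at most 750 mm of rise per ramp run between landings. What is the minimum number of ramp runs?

4 runs

2458 / 750 = 3.277 → round up to 4 ramp runs.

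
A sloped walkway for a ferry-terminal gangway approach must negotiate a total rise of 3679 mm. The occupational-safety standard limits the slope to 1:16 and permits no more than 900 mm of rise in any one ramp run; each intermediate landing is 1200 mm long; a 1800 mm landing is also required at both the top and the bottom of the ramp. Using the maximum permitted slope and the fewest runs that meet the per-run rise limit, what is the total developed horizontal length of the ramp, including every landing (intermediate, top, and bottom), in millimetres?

⌈3679/900⌉ = 5 ramp runs. That means 4 intermediate landings.
Horizontal run for 3679 mm of rise at 1:16 is 3679 × 16 = 58864 mm.
4 intermediate landings contribute 4 × 1200 = 4800 mm.
Top and bottom landings: 2 × 1800 = 3600 mm.
Total = 58864 + 4800 + 3600 = 67264 mm.

67264 mm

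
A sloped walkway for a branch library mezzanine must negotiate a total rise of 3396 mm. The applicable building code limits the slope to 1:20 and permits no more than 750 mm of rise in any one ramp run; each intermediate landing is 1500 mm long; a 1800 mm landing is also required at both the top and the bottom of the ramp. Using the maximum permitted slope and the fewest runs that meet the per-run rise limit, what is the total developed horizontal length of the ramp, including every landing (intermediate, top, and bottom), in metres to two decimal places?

77.52 m

At most 750 each: 3396/750 = 4.53, giving 5 ramp runs. That means 4 intermediate landings.
Horizontal run for 3396 mm of rise at 1:20 is 3396 × 20 = 67920 mm.
Intermediate landings: 4 × 1500 = 6000 mm.
Top and bottom landings: 2 × 1800 = 3600 mm.
Total = 67920 + 6000 + 3600 = 77520 mm.
= 77.52 m.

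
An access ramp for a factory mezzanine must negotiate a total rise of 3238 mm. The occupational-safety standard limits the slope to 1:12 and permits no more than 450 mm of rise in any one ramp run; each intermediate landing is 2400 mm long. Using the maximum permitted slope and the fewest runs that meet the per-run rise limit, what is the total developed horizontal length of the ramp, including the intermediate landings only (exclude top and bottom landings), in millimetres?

55656 mm

⌈3238/450⌉ = 8 ramp runs. That means 7 intermediate landings.
Horizontal run for 3238 mm of rise at 1:12 is 3238 × 12 = 38856 mm.
7 intermediate landings contribute 7 × 2400 = 16800 mm.
Developed length = 38856 + 16800 = 55656 mm.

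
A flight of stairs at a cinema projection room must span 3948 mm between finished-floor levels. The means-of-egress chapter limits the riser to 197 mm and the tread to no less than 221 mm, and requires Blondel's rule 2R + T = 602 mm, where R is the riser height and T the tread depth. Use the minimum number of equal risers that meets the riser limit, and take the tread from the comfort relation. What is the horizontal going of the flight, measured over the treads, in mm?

3948 / 197 = 20.04, so 21 risers are needed.
Each riser is 3948/21 = 188 mm (≤ 197 mm).
T = 602 − 2·188 = 226 mm, which satisfies the 221 mm minimum.
Going = (21 − 1) × 226 = 4520 mm.

4520 mm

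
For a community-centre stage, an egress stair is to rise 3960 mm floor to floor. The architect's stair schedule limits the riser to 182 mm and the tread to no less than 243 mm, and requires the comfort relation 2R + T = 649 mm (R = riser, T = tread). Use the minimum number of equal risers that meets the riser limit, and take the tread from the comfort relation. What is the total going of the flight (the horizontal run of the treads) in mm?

6069 mm

3960 / 182 = 21.758 → round up to 22 risers.
R = 3960 ÷ 22 = 180 mm.
Tread T = 649 − 2 × 180 = 289 mm (≥ 243 mm).
22 risers give 21 treads; going = 21 × 289 = 6069 mm.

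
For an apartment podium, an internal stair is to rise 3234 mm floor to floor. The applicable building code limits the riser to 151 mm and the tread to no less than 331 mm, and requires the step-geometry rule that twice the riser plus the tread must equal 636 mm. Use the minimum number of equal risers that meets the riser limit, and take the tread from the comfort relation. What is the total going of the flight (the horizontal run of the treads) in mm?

7182 mm

⌈3234/151⌉ = 22 risers.
Riser R = 3234 / 22 = 147 mm, within the 151 mm limit.
From 2R + T = 636: T = 636 − 294 = 342 mm.
Treads = 22 − 1 = 21; going = 21 × 342 = 7182 mm.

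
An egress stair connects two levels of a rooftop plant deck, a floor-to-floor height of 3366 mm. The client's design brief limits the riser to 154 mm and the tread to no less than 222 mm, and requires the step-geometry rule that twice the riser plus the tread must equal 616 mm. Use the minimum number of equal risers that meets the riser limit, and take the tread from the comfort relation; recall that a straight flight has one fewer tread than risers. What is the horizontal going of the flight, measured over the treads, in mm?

6510 mm

At most 154 each: 3366/154 = 21.86, giving 22 risers.
Each riser is 3366/22 = 153 mm (≤ 154 mm).
T = 616 − 2·153 = 310 mm, which satisfies the 222 mm minimum.
Going = (22 − 1) × 310 = 6510 mm.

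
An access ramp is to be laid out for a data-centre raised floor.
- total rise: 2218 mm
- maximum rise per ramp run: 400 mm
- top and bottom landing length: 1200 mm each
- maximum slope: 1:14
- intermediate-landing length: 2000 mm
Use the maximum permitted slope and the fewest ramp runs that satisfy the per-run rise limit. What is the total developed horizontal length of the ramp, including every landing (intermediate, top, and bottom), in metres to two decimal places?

43.45 m

2218 / 400 = 5.545 → round up to 6 ramp runs. That means 5 intermediate landings.
Ramp run (horizontal) at 1:14: 2218 × 14 = 31052 mm.
5 intermediate landings contribute 5 × 2000 = 10000 mm.
Top and bottom landings: 2 × 1200 = 2400 mm.
Total = 31052 + 10000 + 2400 = 43452 mm.
= 43.45 m.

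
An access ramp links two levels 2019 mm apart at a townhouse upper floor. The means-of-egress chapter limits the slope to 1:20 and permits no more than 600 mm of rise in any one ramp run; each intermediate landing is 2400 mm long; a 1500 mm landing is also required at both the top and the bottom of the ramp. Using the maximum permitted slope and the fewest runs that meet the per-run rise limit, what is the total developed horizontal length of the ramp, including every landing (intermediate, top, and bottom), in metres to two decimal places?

2019 / 600 = 3.365 → round up to 4 ramp runs. That means 3 intermediate landings.
Horizontal run for 2019 mm of rise at 1:20 is 2019 × 20 = 40380 mm.
Intermediate landings: 3 × 2400 = 7200 mm.
Top and bottom landings: 2 × 1500 = 3000 mm.
Total = 40380 + 7200 + 3000 = 50580 mm.
= 50.58 m.

50.58 m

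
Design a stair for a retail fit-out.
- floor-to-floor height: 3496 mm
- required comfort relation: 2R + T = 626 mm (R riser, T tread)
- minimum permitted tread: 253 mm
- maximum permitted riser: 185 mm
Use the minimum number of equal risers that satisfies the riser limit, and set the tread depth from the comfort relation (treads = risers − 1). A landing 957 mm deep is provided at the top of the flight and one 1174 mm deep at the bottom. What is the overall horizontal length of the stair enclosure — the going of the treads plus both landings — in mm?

6775 mm

3496 / 185 = 18.897 → round up to 19 risers.
Riser R = 3496 / 19 = 184 mm, within the 185 mm limit.
Tread T = 626 − 2 × 184 = 258 mm (≥ 253 mm).
Treads = 19 − 1 = 18; going = 18 × 258 = 4644 mm.
Add landings: 4644 + 957 + 1174 = 6775 mm.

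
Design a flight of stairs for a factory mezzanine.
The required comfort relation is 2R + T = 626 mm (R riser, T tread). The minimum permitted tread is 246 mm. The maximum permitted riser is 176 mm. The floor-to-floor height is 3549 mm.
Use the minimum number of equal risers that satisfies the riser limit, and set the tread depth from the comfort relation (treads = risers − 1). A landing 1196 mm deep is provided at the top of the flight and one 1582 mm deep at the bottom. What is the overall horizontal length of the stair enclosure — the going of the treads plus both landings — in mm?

8538 mm

At most 176 each: 3549/176 = 20.16, giving 21 risers.
Each riser is 3549/21 = 169 mm (≤ 176 mm).
From 2R + T = 626: T = 626 − 338 = 288 mm.
Treads = 21 − 1 = 20; going = 20 × 288 = 5760 mm.
Add landings: 5760 + 1196 + 1582 = 8538 mm.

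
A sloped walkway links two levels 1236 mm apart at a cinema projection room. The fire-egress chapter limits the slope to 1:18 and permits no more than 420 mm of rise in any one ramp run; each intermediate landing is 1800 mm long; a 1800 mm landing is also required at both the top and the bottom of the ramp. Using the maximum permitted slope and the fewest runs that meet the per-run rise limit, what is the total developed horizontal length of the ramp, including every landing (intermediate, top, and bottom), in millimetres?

1236 / 420 = 2.94, so 3 ramp runs are needed. That means 2 intermediate landings.
Ramp run (horizontal) at 1:18: 1236 × 18 = 22248 mm.
Intermediate landings: 2 × 1800 = 3600 mm.
Top and bottom landings: 2 × 1800 = 3600 mm.
Total = 22248 + 3600 + 3600 = 29448 mm.

29448 mm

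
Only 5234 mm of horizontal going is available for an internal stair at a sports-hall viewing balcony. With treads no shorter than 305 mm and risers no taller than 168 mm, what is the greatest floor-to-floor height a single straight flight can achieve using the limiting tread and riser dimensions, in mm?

3024 mm

Treads that fit: ⌊5234 / 305⌋ = 17.
Risers = treads + 1 = 18.
Maximum height = 18 × 168 = 3024 mm.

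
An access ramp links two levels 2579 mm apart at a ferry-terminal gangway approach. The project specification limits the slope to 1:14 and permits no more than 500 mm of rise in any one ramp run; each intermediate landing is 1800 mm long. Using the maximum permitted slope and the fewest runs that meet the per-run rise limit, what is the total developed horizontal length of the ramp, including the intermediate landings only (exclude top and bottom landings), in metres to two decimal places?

At most 500 each: 2579/500 = 5.16, giving 6 ramp runs. That means 5 intermediate landings.
Horizontal run for 2579 mm of rise at 1:14 is 2579 × 14 = 36106 mm.
5 intermediate landings contribute 5 × 1800 = 9000 mm.
Developed length = 36106 + 9000 = 45106 mm.
= 45.11 m.

45.11 m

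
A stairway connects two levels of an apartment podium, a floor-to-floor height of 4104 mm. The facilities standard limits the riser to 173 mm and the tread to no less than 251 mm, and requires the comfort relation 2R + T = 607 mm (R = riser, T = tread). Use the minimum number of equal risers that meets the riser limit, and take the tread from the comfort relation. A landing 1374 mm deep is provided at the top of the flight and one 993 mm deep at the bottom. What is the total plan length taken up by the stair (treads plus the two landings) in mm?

8462 mm

4104 / 173 = 23.72, so 24 risers are needed.
R = 4104 ÷ 24 = 171 mm.
From 2R + T = 607: T = 607 − 342 = 265 mm.
Treads = 24 − 1 = 23; going = 23 × 265 = 6095 mm.
Enclosure = 6095 + 1374 + 993 = 8462 mm.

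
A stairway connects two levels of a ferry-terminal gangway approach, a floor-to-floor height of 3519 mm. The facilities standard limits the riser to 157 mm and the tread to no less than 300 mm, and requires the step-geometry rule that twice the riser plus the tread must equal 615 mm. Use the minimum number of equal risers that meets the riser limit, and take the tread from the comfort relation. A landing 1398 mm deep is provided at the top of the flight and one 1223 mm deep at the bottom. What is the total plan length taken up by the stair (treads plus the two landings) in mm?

9419 mm

3519 / 157 = 22.41, so 23 risers are needed.
Riser R = 3519 / 23 = 153 mm, within the 157 mm limit.
T = 615 − 2·153 = 309 mm, which satisfies the 300 mm minimum.
Treads = 23 − 1 = 22; going = 22 × 309 = 6798 mm.
Add landings: 6798 + 1398 + 1223 = 9419 mm.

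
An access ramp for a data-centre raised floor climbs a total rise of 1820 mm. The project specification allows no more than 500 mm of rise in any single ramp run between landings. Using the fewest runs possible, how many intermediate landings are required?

3 intermediate landings

1820 / 500 = 3.640 → round up to 4 ramp runs.
4 runs are separated by 3 intermediate landings.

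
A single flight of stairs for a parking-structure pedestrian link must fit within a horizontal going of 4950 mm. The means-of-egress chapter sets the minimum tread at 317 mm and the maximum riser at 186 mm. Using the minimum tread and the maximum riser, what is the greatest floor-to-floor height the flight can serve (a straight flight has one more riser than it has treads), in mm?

2976 mm

Treads that fit: ⌊4950 / 317⌋ = 15.
Risers = treads + 1 = 16.
Maximum height = 16 × 186 = 2976 mm.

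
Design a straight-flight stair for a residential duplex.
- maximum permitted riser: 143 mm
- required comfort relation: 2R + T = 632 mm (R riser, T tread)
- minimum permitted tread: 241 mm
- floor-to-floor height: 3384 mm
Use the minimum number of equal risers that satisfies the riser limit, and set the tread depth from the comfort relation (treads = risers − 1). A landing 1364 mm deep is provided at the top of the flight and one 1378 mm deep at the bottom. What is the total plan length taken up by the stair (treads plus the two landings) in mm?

10792 mm

At most 143 each: 3384/143 = 23.66, giving 24 risers.
Each riser is 3384/24 = 141 mm (≤ 143 mm).
Tread T = 632 − 2 × 141 = 350 mm (≥ 241 mm).
Going = (24 − 1) × 350 = 8050 mm.
Enclosure = 8050 + 1364 + 1378 = 10792 mm.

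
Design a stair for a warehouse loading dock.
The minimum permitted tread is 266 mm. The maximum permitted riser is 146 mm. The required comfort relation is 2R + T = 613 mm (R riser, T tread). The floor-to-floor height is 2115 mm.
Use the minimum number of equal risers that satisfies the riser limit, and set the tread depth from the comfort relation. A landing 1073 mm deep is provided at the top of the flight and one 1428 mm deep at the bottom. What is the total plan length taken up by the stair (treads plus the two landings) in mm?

⌈2115/146⌉ = 15 risers.
Riser R = 2115 / 15 = 141 mm, within the 146 mm limit.
Tread T = 613 − 2 × 141 = 331 mm (≥ 266 mm).
Treads = 15 − 1 = 14; going = 14 × 331 = 4634 mm.
Add landings: 4634 + 1073 + 1428 = 7135 mm.

7135 mm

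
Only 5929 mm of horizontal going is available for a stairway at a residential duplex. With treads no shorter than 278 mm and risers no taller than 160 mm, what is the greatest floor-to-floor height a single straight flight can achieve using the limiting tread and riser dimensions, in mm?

Treads that fit: ⌊5929 / 278⌋ = 21.
Risers = treads + 1 = 22.
Maximum height = 22 × 160 = 3520 mm.

3520 mm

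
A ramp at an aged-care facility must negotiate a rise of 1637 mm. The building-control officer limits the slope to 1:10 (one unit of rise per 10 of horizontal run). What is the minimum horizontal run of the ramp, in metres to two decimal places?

Run = rise × 10 = 1637 × 10 = 16370 mm.
16370 mm = 16.37 m.

16.37 m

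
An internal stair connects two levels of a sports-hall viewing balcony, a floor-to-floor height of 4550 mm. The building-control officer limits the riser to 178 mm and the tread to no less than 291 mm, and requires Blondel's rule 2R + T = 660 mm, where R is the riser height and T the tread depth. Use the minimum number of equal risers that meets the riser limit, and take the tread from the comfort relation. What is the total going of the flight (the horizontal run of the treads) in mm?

7750 mm

At most 178 each: 4550/178 = 25.56, giving 26 risers.
Riser R = 4550 / 26 = 175 mm, within the 178 mm limit.
Tread T = 660 − 2 × 175 = 310 mm (≥ 291 mm).
Treads = 26 − 1 = 25; going = 25 × 310 = 7750 mm.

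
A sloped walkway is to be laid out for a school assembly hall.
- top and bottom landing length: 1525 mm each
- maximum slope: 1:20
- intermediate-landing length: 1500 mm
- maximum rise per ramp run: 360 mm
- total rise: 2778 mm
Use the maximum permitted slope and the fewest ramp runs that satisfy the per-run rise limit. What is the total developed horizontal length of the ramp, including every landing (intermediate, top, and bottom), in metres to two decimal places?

At most 360 each: 2778/360 = 7.72, giving 8 ramp runs. That means 7 intermediate landings.
Ramp run (horizontal) at 1:20: 2778 × 20 = 55560 mm.
7 intermediate landings contribute 7 × 1500 = 10500 mm.
Top and bottom landings: 2 × 1525 = 3050 mm.
Total = 55560 + 10500 + 3050 = 69110 mm.
= 69.11 m.

69.11 m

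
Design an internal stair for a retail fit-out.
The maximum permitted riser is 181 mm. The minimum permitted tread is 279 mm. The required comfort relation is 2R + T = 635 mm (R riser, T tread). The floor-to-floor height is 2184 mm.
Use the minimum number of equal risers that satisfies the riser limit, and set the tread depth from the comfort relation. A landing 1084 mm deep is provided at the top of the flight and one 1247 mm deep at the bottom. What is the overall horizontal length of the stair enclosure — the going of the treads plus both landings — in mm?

⌈2184/181⌉ = 13 risers.
R = 2184 ÷ 13 = 168 mm.
Tread T = 635 − 2 × 168 = 299 mm (≥ 279 mm).
13 risers give 12 treads; going = 12 × 299 = 3588 mm.
Add landings: 3588 + 1084 + 1247 = 5919 mm.

5919 mm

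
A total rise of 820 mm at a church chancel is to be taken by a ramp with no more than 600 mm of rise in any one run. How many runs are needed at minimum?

2 runs

820 / 600 = 1.367 → round up to 2 ramp runs.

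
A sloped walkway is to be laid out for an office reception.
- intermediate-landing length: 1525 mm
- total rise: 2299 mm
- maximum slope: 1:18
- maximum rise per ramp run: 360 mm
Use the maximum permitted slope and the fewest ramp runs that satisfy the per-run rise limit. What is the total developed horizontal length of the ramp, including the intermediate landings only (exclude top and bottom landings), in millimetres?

At most 360 each: 2299/360 = 6.39, giving 7 ramp runs. That means 6 intermediate landings.
Ramp run (horizontal) at 1:18: 2299 × 18 = 41382 mm.
6 intermediate landings contribute 6 × 1525 = 9150 mm.
Total developed length = 41382 + 9150 = 50532 mm.

50532 mm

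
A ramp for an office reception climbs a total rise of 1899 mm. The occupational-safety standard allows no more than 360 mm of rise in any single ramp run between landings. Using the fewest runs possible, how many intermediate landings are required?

1899 / 360 = 5.28, so 6 ramp runs are needed.
6 runs are separated by 5 intermediate landings.

5 intermediate landings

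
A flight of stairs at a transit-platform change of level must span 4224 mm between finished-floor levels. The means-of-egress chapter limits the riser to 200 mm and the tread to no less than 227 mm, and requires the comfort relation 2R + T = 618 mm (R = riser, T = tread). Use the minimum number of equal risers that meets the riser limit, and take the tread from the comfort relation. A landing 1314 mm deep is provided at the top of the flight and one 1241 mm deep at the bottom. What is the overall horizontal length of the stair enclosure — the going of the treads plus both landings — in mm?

7469 mm

⌈4224/200⌉ = 22 risers.
Riser R = 4224 / 22 = 192 mm, within the 200 mm limit.
Tread T = 618 − 2 × 192 = 234 mm (≥ 227 mm).
22 risers give 21 treads; going = 21 × 234 = 4914 mm.
Add landings: 4914 + 1314 + 1241 = 7469 mm.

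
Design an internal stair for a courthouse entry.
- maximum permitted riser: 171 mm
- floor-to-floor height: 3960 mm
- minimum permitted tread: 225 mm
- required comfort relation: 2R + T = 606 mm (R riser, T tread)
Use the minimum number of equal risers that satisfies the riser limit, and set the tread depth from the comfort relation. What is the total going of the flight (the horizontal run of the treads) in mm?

3960 / 171 = 23.16, so 24 risers are needed.
Each riser is 3960/24 = 165 mm (≤ 171 mm).
From 2R + T = 606: T = 606 − 330 = 276 mm.
24 risers give 23 treads; going = 23 × 276 = 6348 mm.

6348 mm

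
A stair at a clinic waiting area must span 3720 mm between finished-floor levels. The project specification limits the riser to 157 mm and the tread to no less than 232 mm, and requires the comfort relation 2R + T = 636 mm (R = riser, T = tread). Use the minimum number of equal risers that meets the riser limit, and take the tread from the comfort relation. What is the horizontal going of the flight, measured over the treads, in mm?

7498 mm

⌈3720/157⌉ = 24 risers.
Each riser is 3720/24 = 155 mm (≤ 157 mm).
T = 636 − 2·155 = 326 mm, which satisfies the 232 mm minimum.
24 risers give 23 treads; going = 23 × 326 = 7498 mm.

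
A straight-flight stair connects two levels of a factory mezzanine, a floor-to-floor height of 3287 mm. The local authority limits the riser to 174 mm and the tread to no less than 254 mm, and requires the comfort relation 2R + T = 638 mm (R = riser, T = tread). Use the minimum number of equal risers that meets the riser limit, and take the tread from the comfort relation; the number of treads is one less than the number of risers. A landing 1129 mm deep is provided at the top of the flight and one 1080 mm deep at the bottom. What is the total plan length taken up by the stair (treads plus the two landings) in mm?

7465 mm

3287 / 174 = 18.89, so 19 risers are needed.
Each riser is 3287/19 = 173 mm (≤ 174 mm).
Tread T = 638 − 2 × 173 = 292 mm (≥ 254 mm).
Going = (19 − 1) × 292 = 5256 mm.
Add landings: 5256 + 1129 + 1080 = 7465 mm.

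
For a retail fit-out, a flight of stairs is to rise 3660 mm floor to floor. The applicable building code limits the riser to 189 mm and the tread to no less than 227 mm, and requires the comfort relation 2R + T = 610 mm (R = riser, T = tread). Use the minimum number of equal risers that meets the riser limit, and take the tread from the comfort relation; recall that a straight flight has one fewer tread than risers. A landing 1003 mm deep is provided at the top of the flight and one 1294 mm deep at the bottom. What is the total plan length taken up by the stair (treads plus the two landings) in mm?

6933 mm

3660 / 189 = 19.365 → round up to 20 risers.
Each riser is 3660/20 = 183 mm (≤ 189 mm).
T = 610 − 2·183 = 244 mm, which satisfies the 227 mm minimum.
20 risers give 19 treads; going = 19 × 244 = 4636 mm.
Enclosure = 4636 + 1003 + 1294 = 6933 mm.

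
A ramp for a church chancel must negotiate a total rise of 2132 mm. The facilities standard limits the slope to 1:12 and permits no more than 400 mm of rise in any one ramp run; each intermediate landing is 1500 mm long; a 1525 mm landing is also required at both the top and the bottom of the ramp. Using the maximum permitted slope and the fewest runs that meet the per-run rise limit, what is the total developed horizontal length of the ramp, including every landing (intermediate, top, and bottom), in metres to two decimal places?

36.13 m

2132 / 400 = 5.330 → round up to 6 ramp runs. That means 5 intermediate landings.
Ramp run (horizontal) at 1:12: 2132 × 12 = 25584 mm.
5 intermediate landings contribute 5 × 1500 = 7500 mm.
Top and bottom landings: 2 × 1525 = 3050 mm.
Total = 25584 + 7500 + 3050 = 36134 mm.
= 36.13 m.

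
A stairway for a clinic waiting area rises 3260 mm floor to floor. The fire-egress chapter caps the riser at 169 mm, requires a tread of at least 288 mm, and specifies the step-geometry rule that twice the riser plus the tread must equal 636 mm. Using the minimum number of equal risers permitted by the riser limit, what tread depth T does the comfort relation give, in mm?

3260 / 169 = 19.29, so 20 risers are needed.
Each riser is 3260/20 = 163 mm (≤ 169 mm).
From 2R + T = 636: T = 636 − 326 = 310 mm.

310 mm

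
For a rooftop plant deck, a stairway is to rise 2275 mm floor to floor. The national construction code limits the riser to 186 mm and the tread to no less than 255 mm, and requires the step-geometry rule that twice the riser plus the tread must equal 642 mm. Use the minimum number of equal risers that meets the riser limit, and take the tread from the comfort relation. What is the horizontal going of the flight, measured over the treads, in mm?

2275 / 186 = 12.231 → round up to 13 risers.
Riser R = 2275 / 13 = 175 mm, within the 186 mm limit.
T = 642 − 2·175 = 292 mm, which satisfies the 255 mm minimum.
Treads = 13 − 1 = 12; going = 12 × 292 = 3504 mm.

3504 mm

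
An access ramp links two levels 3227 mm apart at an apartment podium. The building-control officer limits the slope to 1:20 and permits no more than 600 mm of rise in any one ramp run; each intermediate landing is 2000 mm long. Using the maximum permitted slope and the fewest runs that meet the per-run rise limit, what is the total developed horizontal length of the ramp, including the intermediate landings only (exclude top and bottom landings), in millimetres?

3227 / 600 = 5.378 → round up to 6 ramp runs. That means 5 intermediate landings.
Horizontal run for 3227 mm of rise at 1:20 is 3227 × 20 = 64540 mm.
Intermediate landings: 5 × 2000 = 10000 mm.
Developed length = 64540 + 10000 = 74540 mm.

74540 mm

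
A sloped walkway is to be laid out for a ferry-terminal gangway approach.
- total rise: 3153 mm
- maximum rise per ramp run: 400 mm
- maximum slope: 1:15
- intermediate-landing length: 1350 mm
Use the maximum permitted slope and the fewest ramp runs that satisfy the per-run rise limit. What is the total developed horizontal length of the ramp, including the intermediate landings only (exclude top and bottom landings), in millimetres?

56745 mm

3153 / 400 = 7.883 → round up to 8 ramp runs. That means 7 intermediate landings.
Horizontal run for 3153 mm of rise at 1:15 is 3153 × 15 = 47295 mm.
Intermediate landings: 7 × 1350 = 9450 mm.
Total developed length = 47295 + 9450 = 56745 mm.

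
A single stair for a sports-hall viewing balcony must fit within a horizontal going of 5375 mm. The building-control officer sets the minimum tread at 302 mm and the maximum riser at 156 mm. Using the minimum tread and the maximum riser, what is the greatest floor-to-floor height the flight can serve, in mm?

Treads that fit: ⌊5375 / 302⌋ = 17.
Risers = treads + 1 = 18.
Maximum height = 18 × 156 = 2808 mm.

2808 mm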